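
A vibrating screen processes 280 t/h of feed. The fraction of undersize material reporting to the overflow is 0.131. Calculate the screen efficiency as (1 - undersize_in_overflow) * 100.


86.9%

Screen efficiency = (1 - fraction of undersize in overflow) * 100
= (1 - 0.131) * 100
= 0.869 * 100
= 86.9%


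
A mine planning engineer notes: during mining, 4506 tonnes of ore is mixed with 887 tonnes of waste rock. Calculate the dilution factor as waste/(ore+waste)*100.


Total material = ore + waste
= 4506 + 887 = 5393 tonnes
Dilution = waste / total * 100
= 887 / 5393 * 100
= 0.1644724643 * 100
= 16.4472%

16.4472%


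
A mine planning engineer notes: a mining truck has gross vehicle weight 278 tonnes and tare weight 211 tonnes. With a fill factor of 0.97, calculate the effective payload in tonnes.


Maximum payload = gross - tare
= 278 - 211 = 67 tonnes
Effective payload = max payload * fill factor
= 67 * 0.97
= 64.99 tonnes

64.99 tonnes


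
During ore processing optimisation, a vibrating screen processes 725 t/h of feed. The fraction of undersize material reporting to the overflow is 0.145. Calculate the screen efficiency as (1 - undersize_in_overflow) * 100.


85.5%

Screen efficiency = (1 - fraction of undersize in overflow) * 100
= (1 - 0.145) * 100
= 0.855 * 100
= 85.5%


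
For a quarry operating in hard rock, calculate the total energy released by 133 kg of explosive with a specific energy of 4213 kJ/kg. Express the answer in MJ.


560.329 MJ

Energy = mass * specific_energy / 1000
= 133 * 4213 / 1000
= 560329 / 1000
= 560.329 MJ


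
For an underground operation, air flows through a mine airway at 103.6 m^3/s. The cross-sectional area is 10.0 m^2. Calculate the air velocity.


Velocity = flow rate / cross-sectional area
= 103.6 / 10.0
= 10.36 m/s

10.36 m/s


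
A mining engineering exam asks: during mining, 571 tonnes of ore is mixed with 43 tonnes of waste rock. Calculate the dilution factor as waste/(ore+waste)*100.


7.0033%

Total material = ore + waste
= 571 + 43 = 614 tonnes
Dilution = waste / total * 100
= 43 / 614 * 100
= 0.07003257329 * 100
= 7.0033%


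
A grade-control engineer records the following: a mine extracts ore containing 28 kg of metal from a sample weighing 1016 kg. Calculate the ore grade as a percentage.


Ore grade = (metal mass / ore mass) * 100
= (28 / 1016) * 100
= 0.02755905512 * 100
= 2.7559%

2.7559%


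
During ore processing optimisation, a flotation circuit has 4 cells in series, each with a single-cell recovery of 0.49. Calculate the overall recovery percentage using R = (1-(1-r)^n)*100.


93.2348%

Complement of single-cell recovery:
1 - r = 1 - 0.49 = 0.51
Raise to power n:
(1 - r)^4 = 0.51^4 = 0.06765201
Overall recovery:
R = (1 - 0.06765201) * 100
= 93.2348%


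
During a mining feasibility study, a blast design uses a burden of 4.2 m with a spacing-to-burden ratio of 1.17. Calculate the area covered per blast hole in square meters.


First, find the spacing:
Spacing = burden * ratio = 4.2 * 1.17
= 4.914 m
Then, calculate the area:
Area = burden * spacing = 4.2 * 4.914
= 20.6388 m^2

20.6388 m^2


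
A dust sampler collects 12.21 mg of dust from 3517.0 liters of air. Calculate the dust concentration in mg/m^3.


3.4717 mg/m^3

Convert liters to m^3: 1 m^3 = 1000 L
Concentration = mass / volume * 1000
= 12.21 / 3517.0 * 1000
= 0.003471708843 * 1000
= 3.4717 mg/m^3


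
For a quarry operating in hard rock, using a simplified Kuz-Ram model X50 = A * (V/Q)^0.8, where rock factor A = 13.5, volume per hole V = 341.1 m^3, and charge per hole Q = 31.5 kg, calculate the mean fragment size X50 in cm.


90.7801 cm

Compute V/Q:
V/Q = 341.1 / 31.5 = 10.82857143
Raise to the power 0.8:
(V/Q)^0.8 = 10.82857143^0.8 = 6.724452536
Multiply by A:
X50 = 13.5 * 6.724452536
= 90.7801 cm


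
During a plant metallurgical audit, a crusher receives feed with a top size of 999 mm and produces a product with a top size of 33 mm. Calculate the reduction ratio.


30.2727

Reduction ratio = feed size / product size
= 999 / 33
= 30.2727


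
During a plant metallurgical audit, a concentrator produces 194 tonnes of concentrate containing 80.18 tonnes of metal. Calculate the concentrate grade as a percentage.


Grade = (metal in concentrate / concentrate mass) * 100
= (80.18 / 194) * 100
= 0.4132989691 * 100
= 41.3299%

41.3299%


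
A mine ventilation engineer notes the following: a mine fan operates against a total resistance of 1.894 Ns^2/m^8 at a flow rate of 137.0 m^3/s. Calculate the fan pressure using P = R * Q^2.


Compute Q^2:
Q^2 = 137.0^2 = 18769.0
Compute pressure:
P = R * Q^2 = 1.894 * 18769.0
= 35548.486 Pa

35548.486 Pa


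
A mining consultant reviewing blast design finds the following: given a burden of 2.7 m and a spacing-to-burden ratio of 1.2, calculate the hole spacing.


3.24 m

Spacing = burden * ratio
= 2.7 * 1.2
= 3.24 m


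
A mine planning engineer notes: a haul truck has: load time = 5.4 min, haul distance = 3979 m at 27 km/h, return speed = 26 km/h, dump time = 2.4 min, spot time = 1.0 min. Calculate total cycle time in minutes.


26.8245 min

Convert haul speed to m/min: 27 * 1000/60 = 450 m/min
Haul time = 3979 / 450 = 8.842222222 min
Convert return speed to m/min: 26 * 1000/60 = 433.3333333 m/min
Return time = 3979 / 433.3333333 = 9.182307692 min
Total cycle time:
= 5.4 + 8.842222222 + 2.4 + 9.182307692 + 1.0
= 26.8245 min


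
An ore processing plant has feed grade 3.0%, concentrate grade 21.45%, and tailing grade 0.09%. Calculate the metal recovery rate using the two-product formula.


97.4087%

Using the two-product formula:
R = 100 * c * (f - t) / (f * (c - t))
Numerator = 100 * 21.45 * (3.0 - 0.09)
= 100 * 21.45 * 2.91
= 6241.95
Denominator = 3.0 * (21.45 - 0.09)
= 3.0 * 21.36
= 64.08
R = 6241.95 / 64.08
= 97.4087%


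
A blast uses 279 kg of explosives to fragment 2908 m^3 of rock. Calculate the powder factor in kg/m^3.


Powder factor = explosive mass / rock volume
= 279 / 2908
= 0.0959 kg/m^3

0.0959 kg/m^3


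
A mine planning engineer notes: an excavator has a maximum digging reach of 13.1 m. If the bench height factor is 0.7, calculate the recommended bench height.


9.17 m

Bench height = reach * factor
= 13.1 * 0.7
= 9.17 m


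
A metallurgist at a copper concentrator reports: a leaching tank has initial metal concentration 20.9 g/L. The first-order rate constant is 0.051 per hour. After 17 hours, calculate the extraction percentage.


Compute the exponent:
-k * t = -0.051 * 17 = -0.867
Remaining concentration:
C = 20.9 * exp(-0.867)
= 20.9 * 0.4202102911
= 8.782395083 g/L
Extracted = 20.9 - 8.782395083 = 12.11760492 g/L
Extraction % = 12.11760492 / 20.9 * 100
= 57.979%

57.979%


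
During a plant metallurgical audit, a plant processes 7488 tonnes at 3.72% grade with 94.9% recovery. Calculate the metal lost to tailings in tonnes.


Total metal in feed:
= 7488 * 3.72 / 100 = 278.5536 tonnes
Metal recovered:
= 278.5536 * 94.9 / 100 = 264.3473664 tonnes
Metal lost to tailings:
= 278.5536 - 264.3473664
= 14.2062 tonnes

14.2062 tonnes


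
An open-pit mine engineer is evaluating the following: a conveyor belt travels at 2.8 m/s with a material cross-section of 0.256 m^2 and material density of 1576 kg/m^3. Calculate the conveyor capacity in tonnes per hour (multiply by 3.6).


Volumetric flow = speed * area
= 2.8 * 0.256 = 0.7168 m^3/s
Mass flow = volumetric * density
= 0.7168 * 1576 = 1129.6768 kg/s
Convert to t/h: multiply by 3.6
Capacity = 1129.6768 * 3.6
= 4066.8365 t/h

4066.8365 t/h


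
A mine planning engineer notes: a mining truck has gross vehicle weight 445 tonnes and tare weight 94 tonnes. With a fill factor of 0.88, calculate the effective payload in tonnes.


308.88 tonnes

Maximum payload = gross - tare
= 445 - 94 = 351 tonnes
Effective payload = max payload * fill factor
= 351 * 0.88
= 308.88 tonnes


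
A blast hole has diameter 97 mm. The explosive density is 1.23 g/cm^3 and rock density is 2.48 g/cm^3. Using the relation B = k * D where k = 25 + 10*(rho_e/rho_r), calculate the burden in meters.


2.9061 m

First, compute k:
rho_e / rho_r = 1.23 / 2.48 = 0.4959677419
k = 25 + 10 * 0.4959677419 = 29.95967742
Then, compute burden:
B = k * D / 1000 = 29.95967742 * 97 / 1000
= 2906.08871 / 1000
= 2.9061 m


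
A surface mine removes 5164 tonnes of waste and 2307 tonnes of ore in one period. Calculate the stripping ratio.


2.2384

Stripping ratio = waste tonnage / ore tonnage
= 5164 / 2307
= 2.2384


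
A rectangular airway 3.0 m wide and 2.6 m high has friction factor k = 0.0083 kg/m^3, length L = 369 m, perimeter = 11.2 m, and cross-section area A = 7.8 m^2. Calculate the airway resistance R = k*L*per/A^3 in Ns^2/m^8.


0.0723 Ns^2/m^8

Compute the numerator:
k * L * per = 0.0083 * 369 * 11.2
= 34.30224
Compute the denominator:
A^3 = 7.8^3 = 474.552
Resistance:
R = 34.30224 / 474.552
= 0.0723 Ns^2/m^8


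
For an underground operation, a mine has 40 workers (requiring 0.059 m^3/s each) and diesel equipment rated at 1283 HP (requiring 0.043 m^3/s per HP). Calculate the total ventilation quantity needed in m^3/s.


57.529 m^3/s

Airflow for workers:
Q_people = 40 * 0.059 = 2.36 m^3/s
Airflow for diesel equipment:
Q_diesel = 1283 * 0.043 = 55.169 m^3/s
Total ventilation:
Q_total = 2.36 + 55.169
= 57.529 m^3/s


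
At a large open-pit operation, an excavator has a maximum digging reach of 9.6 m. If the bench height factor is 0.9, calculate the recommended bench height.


Bench height = reach * factor
= 9.6 * 0.9
= 8.64 m

8.64 m


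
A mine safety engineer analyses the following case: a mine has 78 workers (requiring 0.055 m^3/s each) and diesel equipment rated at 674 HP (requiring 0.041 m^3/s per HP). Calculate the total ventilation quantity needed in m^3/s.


31.924 m^3/s

Airflow for workers:
Q_people = 78 * 0.055 = 4.29 m^3/s
Airflow for diesel equipment:
Q_diesel = 674 * 0.041 = 27.634 m^3/s
Total ventilation:
Q_total = 4.29 + 27.634
= 31.924 m^3/s


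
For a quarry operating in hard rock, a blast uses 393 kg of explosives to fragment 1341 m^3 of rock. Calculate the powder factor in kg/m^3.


0.2931 kg/m^3

Powder factor = explosive mass / rock volume
= 393 / 1341
= 0.2931 kg/m^3


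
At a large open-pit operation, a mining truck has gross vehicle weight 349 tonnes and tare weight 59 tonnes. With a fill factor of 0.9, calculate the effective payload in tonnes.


Maximum payload = gross - tare
= 349 - 59 = 290 tonnes
Effective payload = max payload * fill factor
= 290 * 0.9
= 261.0 tonnes

261.0 tonnes


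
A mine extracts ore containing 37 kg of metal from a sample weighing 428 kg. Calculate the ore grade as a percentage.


8.6449%

Ore grade = (metal mass / ore mass) * 100
= (37 / 428) * 100
= 0.08644859813 * 100
= 8.6449%


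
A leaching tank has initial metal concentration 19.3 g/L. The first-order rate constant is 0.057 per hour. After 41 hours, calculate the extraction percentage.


90.3383%

Compute the exponent:
-k * t = -0.057 * 41 = -2.337
Remaining concentration:
C = 19.3 * exp(-2.337)
= 19.3 * 0.09661705505
= 1.864709163 g/L
Extracted = 19.3 - 1.864709163 = 17.43529084 g/L
Extraction % = 17.43529084 / 19.3 * 100
= 90.3383%


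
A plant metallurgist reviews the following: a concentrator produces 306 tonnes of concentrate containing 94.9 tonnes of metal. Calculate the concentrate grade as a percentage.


31.0131%

Grade = (metal in concentrate / concentrate mass) * 100
= (94.9 / 306) * 100
= 0.310130719 * 100
= 31.0131%


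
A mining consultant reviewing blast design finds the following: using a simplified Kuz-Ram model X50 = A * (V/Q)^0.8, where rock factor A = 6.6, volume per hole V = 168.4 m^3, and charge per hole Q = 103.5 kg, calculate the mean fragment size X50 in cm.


Compute V/Q:
V/Q = 168.4 / 103.5 = 1.62705314
Raise to the power 0.8:
(V/Q)^0.8 = 1.62705314^0.8 = 1.476119066
Multiply by A:
X50 = 6.6 * 1.476119066
= 9.7424 cm

9.7424 cm


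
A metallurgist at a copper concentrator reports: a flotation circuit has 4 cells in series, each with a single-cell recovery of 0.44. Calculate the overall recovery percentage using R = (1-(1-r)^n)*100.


Complement of single-cell recovery:
1 - r = 1 - 0.44 = 0.56
Raise to power n:
(1 - r)^4 = 0.56^4 = 0.09834496
Overall recovery:
R = (1 - 0.09834496) * 100
= 90.1655%

90.1655%


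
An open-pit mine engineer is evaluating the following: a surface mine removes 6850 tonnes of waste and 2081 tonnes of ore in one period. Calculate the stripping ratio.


Stripping ratio = waste tonnage / ore tonnage
= 6850 / 2081
= 3.2917

3.2917


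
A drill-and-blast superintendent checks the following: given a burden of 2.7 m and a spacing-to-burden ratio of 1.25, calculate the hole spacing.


3.375 m

Spacing = burden * ratio
= 2.7 * 1.25
= 3.375 m


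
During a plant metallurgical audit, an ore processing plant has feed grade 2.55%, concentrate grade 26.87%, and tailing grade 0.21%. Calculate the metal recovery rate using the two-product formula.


92.4875%

Using the two-product formula:
R = 100 * c * (f - t) / (f * (c - t))
Numerator = 100 * 26.87 * (2.55 - 0.21)
= 100 * 26.87 * 2.34
= 6287.58
Denominator = 2.55 * (26.87 - 0.21)
= 2.55 * 26.66
= 67.983
R = 6287.58 / 67.983
= 92.4875%


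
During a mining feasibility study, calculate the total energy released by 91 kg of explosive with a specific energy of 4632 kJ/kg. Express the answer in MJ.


Energy = mass * specific_energy / 1000
= 91 * 4632 / 1000
= 421512 / 1000
= 421.512 MJ

421.512 MJ


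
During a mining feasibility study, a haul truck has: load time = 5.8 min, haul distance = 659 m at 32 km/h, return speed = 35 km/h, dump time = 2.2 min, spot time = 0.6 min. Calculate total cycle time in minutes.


Convert haul speed to m/min: 32 * 1000/60 = 533.3333333 m/min
Haul time = 659 / 533.3333333 = 1.235625 min
Convert return speed to m/min: 35 * 1000/60 = 583.3333333 m/min
Return time = 659 / 583.3333333 = 1.129714286 min
Total cycle time:
= 5.8 + 1.235625 + 2.2 + 1.129714286 + 0.6
= 10.9653 min

10.9653 min


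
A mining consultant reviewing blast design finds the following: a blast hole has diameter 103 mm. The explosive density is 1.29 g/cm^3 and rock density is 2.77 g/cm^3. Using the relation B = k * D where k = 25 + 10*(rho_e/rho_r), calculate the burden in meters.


First, compute k:
rho_e / rho_r = 1.29 / 2.77 = 0.4657039711
k = 25 + 10 * 0.4657039711 = 29.65703971
Then, compute burden:
B = k * D / 1000 = 29.65703971 * 103 / 1000
= 3054.67509 / 1000
= 3.0547 m

3.0547 m


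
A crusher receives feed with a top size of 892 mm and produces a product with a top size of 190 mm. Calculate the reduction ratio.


Reduction ratio = feed size / product size
= 892 / 190
= 4.6947

4.6947


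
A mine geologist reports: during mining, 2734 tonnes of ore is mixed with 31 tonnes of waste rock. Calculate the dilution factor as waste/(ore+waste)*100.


1.1212%

Total material = ore + waste
= 2734 + 31 = 2765 tonnes
Dilution = waste / total * 100
= 31 / 2765 * 100
= 0.01121157324 * 100
= 1.1212%


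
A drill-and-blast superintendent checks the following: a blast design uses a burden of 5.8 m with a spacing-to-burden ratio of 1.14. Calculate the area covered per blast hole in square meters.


38.3496 m^2

First, find the spacing:
Spacing = burden * ratio = 5.8 * 1.14
= 6.612 m
Then, calculate the area:
Area = burden * spacing = 5.8 * 6.612
= 38.3496 m^2


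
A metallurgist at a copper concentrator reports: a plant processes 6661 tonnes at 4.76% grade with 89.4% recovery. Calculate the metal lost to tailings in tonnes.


Total metal in feed:
= 6661 * 4.76 / 100 = 317.0636 tonnes
Metal recovered:
= 317.0636 * 89.4 / 100 = 283.4548584 tonnes
Metal lost to tailings:
= 317.0636 - 283.4548584
= 33.6087 tonnes

33.6087 tonnes


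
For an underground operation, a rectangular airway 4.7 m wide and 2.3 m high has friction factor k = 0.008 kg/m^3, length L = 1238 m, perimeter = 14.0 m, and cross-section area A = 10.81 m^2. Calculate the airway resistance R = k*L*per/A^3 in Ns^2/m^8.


0.1098 Ns^2/m^8

Compute the numerator:
k * L * per = 0.008 * 1238 * 14.0
= 138.656
Compute the denominator:
A^3 = 10.81^3 = 1263.214441
Resistance:
R = 138.656 / 1263.214441
= 0.1098 Ns^2/m^8


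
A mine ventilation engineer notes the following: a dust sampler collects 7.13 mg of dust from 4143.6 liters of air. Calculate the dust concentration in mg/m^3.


1.7207 mg/m^3

Convert liters to m^3: 1 m^3 = 1000 L
Concentration = mass / volume * 1000
= 7.13 / 4143.6 * 1000
= 0.001720725939 * 1000
= 1.7207 mg/m^3


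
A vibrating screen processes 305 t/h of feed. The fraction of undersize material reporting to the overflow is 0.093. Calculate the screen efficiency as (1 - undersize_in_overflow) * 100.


Screen efficiency = (1 - fraction of undersize in overflow) * 100
= (1 - 0.093) * 100
= 0.907 * 100
= 90.7%

90.7%


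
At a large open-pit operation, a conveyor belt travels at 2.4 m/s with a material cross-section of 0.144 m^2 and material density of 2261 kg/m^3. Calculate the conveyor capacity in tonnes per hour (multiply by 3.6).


2813.0458 t/h

Volumetric flow = speed * area
= 2.4 * 0.144 = 0.3456 m^3/s
Mass flow = volumetric * density
= 0.3456 * 2261 = 781.4016 kg/s
Convert to t/h: multiply by 3.6
Capacity = 781.4016 * 3.6
= 2813.0458 t/h


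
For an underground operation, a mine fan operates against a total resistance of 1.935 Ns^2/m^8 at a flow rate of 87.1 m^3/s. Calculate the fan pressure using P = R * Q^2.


14679.7034 Pa

Compute Q^2:
Q^2 = 87.1^2 = 7586.41
Compute pressure:
P = R * Q^2 = 1.935 * 7586.41
= 14679.7034 Pa


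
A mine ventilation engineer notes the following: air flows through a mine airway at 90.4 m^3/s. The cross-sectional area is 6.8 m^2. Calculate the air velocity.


Velocity = flow rate / cross-sectional area
= 90.4 / 6.8
= 13.2941 m/s

13.2941 m/s


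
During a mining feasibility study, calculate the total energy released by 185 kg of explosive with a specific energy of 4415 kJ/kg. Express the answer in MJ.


Energy = mass * specific_energy / 1000
= 185 * 4415 / 1000
= 816775 / 1000
= 816.775 MJ

816.775 MJ


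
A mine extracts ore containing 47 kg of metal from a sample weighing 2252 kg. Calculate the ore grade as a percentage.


2.087%

Ore grade = (metal mass / ore mass) * 100
= (47 / 2252) * 100
= 0.02087033748 * 100
= 2.087%


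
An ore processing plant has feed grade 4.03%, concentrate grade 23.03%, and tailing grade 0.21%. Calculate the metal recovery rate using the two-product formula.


95.6614%

Using the two-product formula:
R = 100 * c * (f - t) / (f * (c - t))
Numerator = 100 * 23.03 * (4.03 - 0.21)
= 100 * 23.03 * 3.82
= 8797.46
Denominator = 4.03 * (23.03 - 0.21)
= 4.03 * 22.82
= 91.9646
R = 8797.46 / 91.9646
= 95.6614%


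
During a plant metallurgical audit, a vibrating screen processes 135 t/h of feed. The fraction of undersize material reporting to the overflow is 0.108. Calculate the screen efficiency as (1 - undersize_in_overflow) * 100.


Screen efficiency = (1 - fraction of undersize in overflow) * 100
= (1 - 0.108) * 100
= 0.892 * 100
= 89.2%

89.2%


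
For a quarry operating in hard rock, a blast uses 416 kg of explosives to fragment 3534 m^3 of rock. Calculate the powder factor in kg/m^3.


Powder factor = explosive mass / rock volume
= 416 / 3534
= 0.1177 kg/m^3

0.1177 kg/m^3


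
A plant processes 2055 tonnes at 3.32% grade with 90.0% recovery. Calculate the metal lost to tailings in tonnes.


6.8226 tonnes

Total metal in feed:
= 2055 * 3.32 / 100 = 68.226 tonnes
Metal recovered:
= 68.226 * 90.0 / 100 = 61.4034 tonnes
Metal lost to tailings:
= 68.226 - 61.4034
= 6.8226 tonnes


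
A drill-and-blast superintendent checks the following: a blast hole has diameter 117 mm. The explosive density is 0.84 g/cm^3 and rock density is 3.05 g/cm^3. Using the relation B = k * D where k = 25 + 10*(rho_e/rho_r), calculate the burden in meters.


3.2472 m

First, compute k:
rho_e / rho_r = 0.84 / 3.05 = 0.2754098361
k = 25 + 10 * 0.2754098361 = 27.75409836
Then, compute burden:
B = k * D / 1000 = 27.75409836 * 117 / 1000
= 3247.229508 / 1000
= 3.2472 m


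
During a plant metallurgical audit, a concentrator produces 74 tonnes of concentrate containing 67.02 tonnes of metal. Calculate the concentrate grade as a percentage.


Grade = (metal in concentrate / concentrate mass) * 100
= (67.02 / 74) * 100
= 0.9056756757 * 100
= 90.5676%

90.5676%


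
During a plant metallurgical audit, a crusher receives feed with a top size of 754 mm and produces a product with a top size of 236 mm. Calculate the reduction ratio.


Reduction ratio = feed size / product size
= 754 / 236
= 3.1949

3.1949


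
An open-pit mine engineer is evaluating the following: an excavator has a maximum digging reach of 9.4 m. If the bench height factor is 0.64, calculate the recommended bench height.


Bench height = reach * factor
= 9.4 * 0.64
= 6.016 m

6.016 m


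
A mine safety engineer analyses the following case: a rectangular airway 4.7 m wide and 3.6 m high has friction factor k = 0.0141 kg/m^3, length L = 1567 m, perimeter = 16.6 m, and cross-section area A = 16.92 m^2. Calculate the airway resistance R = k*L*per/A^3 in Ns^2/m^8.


Compute the numerator:
k * L * per = 0.0141 * 1567 * 16.6
= 366.77202
Compute the denominator:
A^3 = 16.92^3 = 4843.965888
Resistance:
R = 366.77202 / 4843.965888
= 0.0757 Ns^2/m^8

0.0757 Ns^2/m^8


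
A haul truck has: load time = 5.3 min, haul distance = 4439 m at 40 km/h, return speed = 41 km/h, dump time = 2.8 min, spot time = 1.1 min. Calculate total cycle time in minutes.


22.3546 min

Convert haul speed to m/min: 40 * 1000/60 = 666.6666667 m/min
Haul time = 4439 / 666.6666667 = 6.6585 min
Convert return speed to m/min: 41 * 1000/60 = 683.3333333 m/min
Return time = 4439 / 683.3333333 = 6.496097561 min
Total cycle time:
= 5.3 + 6.6585 + 2.8 + 6.496097561 + 1.1
= 22.3546 min


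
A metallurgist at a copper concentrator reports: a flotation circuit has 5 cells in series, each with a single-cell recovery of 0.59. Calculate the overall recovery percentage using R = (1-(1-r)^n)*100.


Complement of single-cell recovery:
1 - r = 1 - 0.59 = 0.41
Raise to power n:
(1 - r)^5 = 0.41^5 = 0.0115856201
Overall recovery:
R = (1 - 0.0115856201) * 100
= 98.8414%

98.8414%


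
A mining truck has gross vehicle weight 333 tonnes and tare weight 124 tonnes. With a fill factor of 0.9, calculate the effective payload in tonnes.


Maximum payload = gross - tare
= 333 - 124 = 209 tonnes
Effective payload = max payload * fill factor
= 209 * 0.9
= 188.1 tonnes

188.1 tonnes


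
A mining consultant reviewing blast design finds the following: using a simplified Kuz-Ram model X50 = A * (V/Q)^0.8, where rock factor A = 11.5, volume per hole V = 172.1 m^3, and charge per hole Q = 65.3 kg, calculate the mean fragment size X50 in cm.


Compute V/Q:
V/Q = 172.1 / 65.3 = 2.635528331
Raise to the power 0.8:
(V/Q)^0.8 = 2.635528331^0.8 = 2.171171608
Multiply by A:
X50 = 11.5 * 2.171171608
= 24.9685 cm

24.9685 cm


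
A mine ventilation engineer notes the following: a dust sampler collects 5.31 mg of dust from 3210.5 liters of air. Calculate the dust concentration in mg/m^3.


Convert liters to m^3: 1 m^3 = 1000 L
Concentration = mass / volume * 1000
= 5.31 / 3210.5 * 1000
= 0.001653947983 * 1000
= 1.6539 mg/m^3

1.6539 mg/m^3


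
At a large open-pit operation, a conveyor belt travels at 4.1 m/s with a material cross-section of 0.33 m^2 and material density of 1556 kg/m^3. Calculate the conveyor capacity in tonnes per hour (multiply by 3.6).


Volumetric flow = speed * area
= 4.1 * 0.33 = 1.353 m^3/s
Mass flow = volumetric * density
= 1.353 * 1556 = 2105.268 kg/s
Convert to t/h: multiply by 3.6
Capacity = 2105.268 * 3.6
= 7578.9648 t/h

7578.9648 t/h


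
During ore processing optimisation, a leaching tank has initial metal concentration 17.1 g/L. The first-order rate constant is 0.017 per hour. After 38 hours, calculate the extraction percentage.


Compute the exponent:
-k * t = -0.017 * 38 = -0.646
Remaining concentration:
C = 17.1 * exp(-0.646)
= 17.1 * 0.5241381418
= 8.962762225 g/L
Extracted = 17.1 - 8.962762225 = 8.137237775 g/L
Extraction % = 8.137237775 / 17.1 * 100
= 47.5862%

47.5862%


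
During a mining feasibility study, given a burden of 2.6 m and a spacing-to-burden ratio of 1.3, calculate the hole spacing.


Spacing = burden * ratio
= 2.6 * 1.3
= 3.38 m

3.38 m


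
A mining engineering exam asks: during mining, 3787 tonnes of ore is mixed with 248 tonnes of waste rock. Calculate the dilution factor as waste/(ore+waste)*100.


Total material = ore + waste
= 3787 + 248 = 4035 tonnes
Dilution = waste / total * 100
= 248 / 4035 * 100
= 0.0614622057 * 100
= 6.1462%

6.1462%


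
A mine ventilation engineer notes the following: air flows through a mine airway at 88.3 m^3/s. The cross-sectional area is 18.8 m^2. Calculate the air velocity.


4.6968 m/s

Velocity = flow rate / cross-sectional area
= 88.3 / 18.8
= 4.6968 m/s


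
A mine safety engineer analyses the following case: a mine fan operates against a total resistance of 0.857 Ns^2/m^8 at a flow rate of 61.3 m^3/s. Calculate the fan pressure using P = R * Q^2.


3220.3403 Pa

Compute Q^2:
Q^2 = 61.3^2 = 3757.69
Compute pressure:
P = R * Q^2 = 0.857 * 3757.69
= 3220.3403 Pa


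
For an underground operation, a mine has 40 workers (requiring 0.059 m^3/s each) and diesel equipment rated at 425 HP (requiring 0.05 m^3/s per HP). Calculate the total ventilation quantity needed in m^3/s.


Airflow for workers:
Q_people = 40 * 0.059 = 2.36 m^3/s
Airflow for diesel equipment:
Q_diesel = 425 * 0.05 = 21.25 m^3/s
Total ventilation:
Q_total = 2.36 + 21.25
= 23.61 m^3/s

23.61 m^3/s


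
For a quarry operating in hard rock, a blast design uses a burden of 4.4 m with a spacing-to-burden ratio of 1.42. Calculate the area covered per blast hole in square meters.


27.4912 m^2

First, find the spacing:
Spacing = burden * ratio = 4.4 * 1.42
= 6.248 m
Then, calculate the area:
Area = burden * spacing = 4.4 * 6.248
= 27.4912 m^2


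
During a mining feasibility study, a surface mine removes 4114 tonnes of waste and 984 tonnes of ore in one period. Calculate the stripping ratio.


Stripping ratio = waste tonnage / ore tonnage
= 4114 / 984
= 4.1809

4.1809


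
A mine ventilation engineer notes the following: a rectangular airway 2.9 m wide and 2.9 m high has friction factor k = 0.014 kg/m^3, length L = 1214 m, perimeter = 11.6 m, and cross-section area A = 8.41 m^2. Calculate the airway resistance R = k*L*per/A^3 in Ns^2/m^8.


0.3314 Ns^2/m^8

Compute the numerator:
k * L * per = 0.014 * 1214 * 11.6
= 197.1536
Compute the denominator:
A^3 = 8.41^3 = 594.823321
Resistance:
R = 197.1536 / 594.823321
= 0.3314 Ns^2/m^8


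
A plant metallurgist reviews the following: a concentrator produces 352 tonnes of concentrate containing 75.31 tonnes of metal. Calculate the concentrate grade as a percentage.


21.3949%

Grade = (metal in concentrate / concentrate mass) * 100
= (75.31 / 352) * 100
= 0.2139488636 * 100
= 21.3949%


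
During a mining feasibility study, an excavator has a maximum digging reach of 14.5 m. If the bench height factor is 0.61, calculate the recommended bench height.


8.845 m

Bench height = reach * factor
= 14.5 * 0.61
= 8.845 m


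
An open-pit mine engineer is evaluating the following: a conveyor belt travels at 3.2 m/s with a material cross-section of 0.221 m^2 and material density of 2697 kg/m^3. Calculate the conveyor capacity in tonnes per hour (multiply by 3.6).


Volumetric flow = speed * area
= 3.2 * 0.221 = 0.7072 m^3/s
Mass flow = volumetric * density
= 0.7072 * 2697 = 1907.3184 kg/s
Convert to t/h: multiply by 3.6
Capacity = 1907.3184 * 3.6
= 6866.3462 t/h

6866.3462 t/h


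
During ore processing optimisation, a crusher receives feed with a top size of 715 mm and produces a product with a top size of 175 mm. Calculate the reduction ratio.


Reduction ratio = feed size / product size
= 715 / 175
= 4.0857

4.0857


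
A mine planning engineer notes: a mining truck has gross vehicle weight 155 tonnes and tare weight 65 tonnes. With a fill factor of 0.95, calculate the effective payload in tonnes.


85.5 tonnes

Maximum payload = gross - tare
= 155 - 65 = 90 tonnes
Effective payload = max payload * fill factor
= 90 * 0.95
= 85.5 tonnes


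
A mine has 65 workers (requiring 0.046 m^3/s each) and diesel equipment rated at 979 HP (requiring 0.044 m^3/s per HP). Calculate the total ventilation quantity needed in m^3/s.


Airflow for workers:
Q_people = 65 * 0.046 = 2.99 m^3/s
Airflow for diesel equipment:
Q_diesel = 979 * 0.044 = 43.076 m^3/s
Total ventilation:
Q_total = 2.99 + 43.076
= 46.066 m^3/s

46.066 m^3/s


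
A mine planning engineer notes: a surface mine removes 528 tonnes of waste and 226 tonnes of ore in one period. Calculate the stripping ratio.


Stripping ratio = waste tonnage / ore tonnage
= 528 / 226
= 2.3363

2.3363


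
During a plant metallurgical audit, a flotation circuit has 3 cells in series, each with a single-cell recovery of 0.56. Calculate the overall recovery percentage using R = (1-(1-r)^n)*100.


91.4816%

Complement of single-cell recovery:
1 - r = 1 - 0.56 = 0.44
Raise to power n:
(1 - r)^3 = 0.44^3 = 0.085184
Overall recovery:
R = (1 - 0.085184) * 100
= 91.4816%


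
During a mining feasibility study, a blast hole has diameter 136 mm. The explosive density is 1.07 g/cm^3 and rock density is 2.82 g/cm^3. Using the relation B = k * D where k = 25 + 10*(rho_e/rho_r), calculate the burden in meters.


3.916 m

First, compute k:
rho_e / rho_r = 1.07 / 2.82 = 0.3794326241
k = 25 + 10 * 0.3794326241 = 28.79432624
Then, compute burden:
B = k * D / 1000 = 28.79432624 * 136 / 1000
= 3916.028369 / 1000
= 3.916 m


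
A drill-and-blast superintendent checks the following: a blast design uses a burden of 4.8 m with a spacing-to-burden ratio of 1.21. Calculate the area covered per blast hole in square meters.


27.8784 m^2

First, find the spacing:
Spacing = burden * ratio = 4.8 * 1.21
= 5.808 m
Then, calculate the area:
Area = burden * spacing = 4.8 * 5.808
= 27.8784 m^2


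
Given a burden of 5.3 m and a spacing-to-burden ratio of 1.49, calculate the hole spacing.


7.897 m

Spacing = burden * ratio
= 5.3 * 1.49
= 7.897 m


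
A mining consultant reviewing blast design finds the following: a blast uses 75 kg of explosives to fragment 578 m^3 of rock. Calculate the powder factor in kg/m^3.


Powder factor = explosive mass / rock volume
= 75 / 578
= 0.1298 kg/m^3

0.1298 kg/m^3


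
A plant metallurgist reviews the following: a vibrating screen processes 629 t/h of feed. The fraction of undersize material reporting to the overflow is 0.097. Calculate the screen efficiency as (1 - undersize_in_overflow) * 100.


90.3%

Screen efficiency = (1 - fraction of undersize in overflow) * 100
= (1 - 0.097) * 100
= 0.903 * 100
= 90.3%


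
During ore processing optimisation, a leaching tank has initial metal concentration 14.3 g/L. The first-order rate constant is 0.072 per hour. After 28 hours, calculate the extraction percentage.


86.6813%

Compute the exponent:
-k * t = -0.072 * 28 = -2.016
Remaining concentration:
C = 14.3 * exp(-2.016)
= 14.3 * 0.1331871496
= 1.904576239 g/L
Extracted = 14.3 - 1.904576239 = 12.39542376 g/L
Extraction % = 12.39542376 / 14.3 * 100
= 86.6813%


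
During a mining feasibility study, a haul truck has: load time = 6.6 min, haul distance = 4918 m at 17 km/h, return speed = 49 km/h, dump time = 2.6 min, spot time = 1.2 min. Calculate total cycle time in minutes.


33.7797 min

Convert haul speed to m/min: 17 * 1000/60 = 283.3333333 m/min
Haul time = 4918 / 283.3333333 = 17.35764706 min
Convert return speed to m/min: 49 * 1000/60 = 816.6666667 m/min
Return time = 4918 / 816.6666667 = 6.022040816 min
Total cycle time:
= 6.6 + 17.35764706 + 2.6 + 6.022040816 + 1.2
= 33.7797 min


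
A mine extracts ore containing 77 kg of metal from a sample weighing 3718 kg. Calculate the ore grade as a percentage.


2.071%

Ore grade = (metal mass / ore mass) * 100
= (77 / 3718) * 100
= 0.02071005917 * 100
= 2.071%


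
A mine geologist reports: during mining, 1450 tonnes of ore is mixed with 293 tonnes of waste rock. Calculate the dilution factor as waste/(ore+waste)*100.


Total material = ore + waste
= 1450 + 293 = 1743 tonnes
Dilution = waste / total * 100
= 293 / 1743 * 100
= 0.1681009753 * 100
= 16.8101%

16.8101%


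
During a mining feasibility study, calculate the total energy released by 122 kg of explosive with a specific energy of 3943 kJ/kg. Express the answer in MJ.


481.046 MJ

Energy = mass * specific_energy / 1000
= 122 * 3943 / 1000
= 481046 / 1000
= 481.046 MJ


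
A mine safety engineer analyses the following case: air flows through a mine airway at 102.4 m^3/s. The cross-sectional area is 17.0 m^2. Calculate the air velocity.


Velocity = flow rate / cross-sectional area
= 102.4 / 17.0
= 6.0235 m/s

6.0235 m/s


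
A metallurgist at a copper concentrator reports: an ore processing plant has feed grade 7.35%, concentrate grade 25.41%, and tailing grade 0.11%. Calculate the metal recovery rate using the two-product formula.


Using the two-product formula:
R = 100 * c * (f - t) / (f * (c - t))
Numerator = 100 * 25.41 * (7.35 - 0.11)
= 100 * 25.41 * 7.24
= 18396.84
Denominator = 7.35 * (25.41 - 0.11)
= 7.35 * 25.3
= 185.955
R = 18396.84 / 185.955
= 98.9317%

98.9317%


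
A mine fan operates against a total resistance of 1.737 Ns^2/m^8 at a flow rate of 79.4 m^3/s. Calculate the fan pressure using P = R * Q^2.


Compute Q^2:
Q^2 = 79.4^2 = 6304.36
Compute pressure:
P = R * Q^2 = 1.737 * 6304.36
= 10950.6733 Pa

10950.6733 Pa


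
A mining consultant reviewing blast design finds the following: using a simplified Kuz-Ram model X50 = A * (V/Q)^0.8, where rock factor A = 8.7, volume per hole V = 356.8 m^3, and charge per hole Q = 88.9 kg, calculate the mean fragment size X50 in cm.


Compute V/Q:
V/Q = 356.8 / 88.9 = 4.013498313
Raise to the power 0.8:
(V/Q)^0.8 = 4.013498313^0.8 = 3.039614222
Multiply by A:
X50 = 8.7 * 3.039614222
= 26.4446 cm

26.4446 cm


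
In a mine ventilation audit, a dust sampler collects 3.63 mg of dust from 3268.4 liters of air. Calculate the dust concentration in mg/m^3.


1.1106 mg/m^3

Convert liters to m^3: 1 m^3 = 1000 L
Concentration = mass / volume * 1000
= 3.63 / 3268.4 * 1000
= 0.001110635173 * 1000
= 1.1106 mg/m^3


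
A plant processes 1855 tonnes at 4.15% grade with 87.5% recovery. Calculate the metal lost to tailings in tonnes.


9.6228 tonnes

Total metal in feed:
= 1855 * 4.15 / 100 = 76.9825 tonnes
Metal recovered:
= 76.9825 * 87.5 / 100 = 67.3596875 tonnes
Metal lost to tailings:
= 76.9825 - 67.3596875
= 9.6228 tonnes


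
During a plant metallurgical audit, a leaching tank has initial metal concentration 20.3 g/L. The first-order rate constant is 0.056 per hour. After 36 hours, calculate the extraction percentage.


Compute the exponent:
-k * t = -0.056 * 36 = -2.016
Remaining concentration:
C = 20.3 * exp(-2.016)
= 20.3 * 0.1331871496
= 2.703699137 g/L
Extracted = 20.3 - 2.703699137 = 17.59630086 g/L
Extraction % = 17.59630086 / 20.3 * 100
= 86.6813%

86.6813%


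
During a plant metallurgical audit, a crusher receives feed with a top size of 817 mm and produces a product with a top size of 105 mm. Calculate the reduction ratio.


7.781

Reduction ratio = feed size / product size
= 817 / 105
= 7.781


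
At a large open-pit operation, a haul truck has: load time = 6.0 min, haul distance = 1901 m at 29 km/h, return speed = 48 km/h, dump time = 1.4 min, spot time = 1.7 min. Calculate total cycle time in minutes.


Convert haul speed to m/min: 29 * 1000/60 = 483.3333333 m/min
Haul time = 1901 / 483.3333333 = 3.933103448 min
Convert return speed to m/min: 48 * 1000/60 = 800 m/min
Return time = 1901 / 800 = 2.37625 min
Total cycle time:
= 6.0 + 3.933103448 + 1.4 + 2.37625 + 1.7
= 15.4094 min

15.4094 min


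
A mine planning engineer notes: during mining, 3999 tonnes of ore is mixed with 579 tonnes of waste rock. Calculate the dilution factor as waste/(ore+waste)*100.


12.6474%

Total material = ore + waste
= 3999 + 579 = 4578 tonnes
Dilution = waste / total * 100
= 579 / 4578 * 100
= 0.126474443 * 100
= 12.6474%


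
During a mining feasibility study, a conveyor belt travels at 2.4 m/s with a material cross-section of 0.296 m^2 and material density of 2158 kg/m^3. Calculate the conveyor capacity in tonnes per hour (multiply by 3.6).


5518.9555 t/h

Volumetric flow = speed * area
= 2.4 * 0.296 = 0.7104 m^3/s
Mass flow = volumetric * density
= 0.7104 * 2158 = 1533.0432 kg/s
Convert to t/h: multiply by 3.6
Capacity = 1533.0432 * 3.6
= 5518.9555 t/h


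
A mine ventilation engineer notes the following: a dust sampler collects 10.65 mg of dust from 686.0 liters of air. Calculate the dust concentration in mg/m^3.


15.5248 mg/m^3

Convert liters to m^3: 1 m^3 = 1000 L
Concentration = mass / volume * 1000
= 10.65 / 686.0 * 1000
= 0.01552478134 * 1000
= 15.5248 mg/m^3


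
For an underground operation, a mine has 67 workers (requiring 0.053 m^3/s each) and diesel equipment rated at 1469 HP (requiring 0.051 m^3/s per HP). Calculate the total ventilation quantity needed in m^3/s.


Airflow for workers:
Q_people = 67 * 0.053 = 3.551 m^3/s
Airflow for diesel equipment:
Q_diesel = 1469 * 0.051 = 74.919 m^3/s
Total ventilation:
Q_total = 3.551 + 74.919
= 78.47 m^3/s

78.47 m^3/s


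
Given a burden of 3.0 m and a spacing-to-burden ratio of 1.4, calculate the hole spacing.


4.2 m

Spacing = burden * ratio
= 3.0 * 1.4
= 4.2 m


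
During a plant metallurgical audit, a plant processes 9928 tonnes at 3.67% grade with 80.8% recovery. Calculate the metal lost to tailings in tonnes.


Total metal in feed:
= 9928 * 3.67 / 100 = 364.3576 tonnes
Metal recovered:
= 364.3576 * 80.8 / 100 = 294.4009408 tonnes
Metal lost to tailings:
= 364.3576 - 294.4009408
= 69.9567 tonnes

69.9567 tonnes


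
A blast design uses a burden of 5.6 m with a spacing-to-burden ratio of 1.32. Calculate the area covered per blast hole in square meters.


First, find the spacing:
Spacing = burden * ratio = 5.6 * 1.32
= 7.392 m
Then, calculate the area:
Area = burden * spacing = 5.6 * 7.392
= 41.3952 m^2

41.3952 m^2


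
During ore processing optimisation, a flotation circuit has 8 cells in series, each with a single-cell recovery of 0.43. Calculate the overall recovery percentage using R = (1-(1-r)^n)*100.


98.8857%

Complement of single-cell recovery:
1 - r = 1 - 0.43 = 0.57
Raise to power n:
(1 - r)^8 = 0.57^8 = 0.01114291571
Overall recovery:
R = (1 - 0.01114291571) * 100
= 98.8857%


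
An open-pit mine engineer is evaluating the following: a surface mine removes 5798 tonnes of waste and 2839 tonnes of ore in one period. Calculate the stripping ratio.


Stripping ratio = waste tonnage / ore tonnage
= 5798 / 2839
= 2.0423

2.0423


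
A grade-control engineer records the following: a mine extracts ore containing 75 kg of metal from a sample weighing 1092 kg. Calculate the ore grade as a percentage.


Ore grade = (metal mass / ore mass) * 100
= (75 / 1092) * 100
= 0.06868131868 * 100
= 6.8681%

6.8681%


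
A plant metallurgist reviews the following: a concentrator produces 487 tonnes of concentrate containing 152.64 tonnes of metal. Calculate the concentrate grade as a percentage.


31.3429%

Grade = (metal in concentrate / concentrate mass) * 100
= (152.64 / 487) * 100
= 0.3134291581 * 100
= 31.3429%


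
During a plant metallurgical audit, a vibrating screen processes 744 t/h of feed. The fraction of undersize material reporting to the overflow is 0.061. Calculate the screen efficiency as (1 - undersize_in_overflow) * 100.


Screen efficiency = (1 - fraction of undersize in overflow) * 100
= (1 - 0.061) * 100
= 0.939 * 100
= 93.9%

93.9%
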